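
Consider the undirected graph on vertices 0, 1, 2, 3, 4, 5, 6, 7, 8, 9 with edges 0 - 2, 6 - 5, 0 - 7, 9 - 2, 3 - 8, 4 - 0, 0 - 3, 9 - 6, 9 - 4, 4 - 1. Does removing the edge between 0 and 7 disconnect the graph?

Yes

Removing 0 - 7 leaves no path between 0 and 7: the component count goes from 1 to 2. So it is a bridge.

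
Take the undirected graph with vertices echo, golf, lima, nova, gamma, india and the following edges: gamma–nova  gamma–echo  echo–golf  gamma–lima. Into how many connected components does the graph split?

india is isolated — a component by itself.
Starting from echo we can reach echo, golf, lima, nova, gamma. That is one component of size 5.
Total: 2 components.

2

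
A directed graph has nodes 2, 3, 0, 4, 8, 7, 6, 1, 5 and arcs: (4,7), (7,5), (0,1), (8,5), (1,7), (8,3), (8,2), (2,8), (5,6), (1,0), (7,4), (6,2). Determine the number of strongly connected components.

4

{2, 5, 6, 8} are all mutually reachable — one SCC of size 4.
{4, 7} are all mutually reachable — one SCC of size 2.
{0, 1} are all mutually reachable — one SCC of size 2.
{3} is an SCC by itself.
That gives 4 strongly connected components.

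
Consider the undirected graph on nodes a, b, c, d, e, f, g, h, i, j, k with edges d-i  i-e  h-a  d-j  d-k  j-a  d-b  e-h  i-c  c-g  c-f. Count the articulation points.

Removing c increases the component count from 1 to 3, so c is a cut vertex.
Removing d increases the component count from 1 to 3, so d is a cut vertex.
Removing i increases the component count from 1 to 2, so i is a cut vertex.
By contrast removing g leaves 1 component; it is not a cut vertex. No other vertex is a cut vertex either.

3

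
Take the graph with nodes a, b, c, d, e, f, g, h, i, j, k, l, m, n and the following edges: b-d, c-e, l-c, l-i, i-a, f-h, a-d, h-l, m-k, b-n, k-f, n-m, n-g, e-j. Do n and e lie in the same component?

From n we can reach a, b, c, d, e, f, g, h, i, j, k, l, m, n, which includes e.

Yes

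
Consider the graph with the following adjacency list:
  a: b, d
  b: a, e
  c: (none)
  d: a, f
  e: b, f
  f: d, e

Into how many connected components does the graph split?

c is isolated — a component by itself.
Starting from a we can reach a, b, d, e, f. That is one component of size 5.
Total: 2 components.

2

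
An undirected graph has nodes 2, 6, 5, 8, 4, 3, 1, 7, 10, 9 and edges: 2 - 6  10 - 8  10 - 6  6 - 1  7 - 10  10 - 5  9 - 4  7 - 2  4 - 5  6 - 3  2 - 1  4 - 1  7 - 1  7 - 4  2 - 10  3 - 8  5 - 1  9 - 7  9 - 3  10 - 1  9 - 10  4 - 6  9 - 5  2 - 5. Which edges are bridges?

none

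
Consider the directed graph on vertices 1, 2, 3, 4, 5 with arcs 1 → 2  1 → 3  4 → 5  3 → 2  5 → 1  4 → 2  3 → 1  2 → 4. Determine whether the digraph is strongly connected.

Yes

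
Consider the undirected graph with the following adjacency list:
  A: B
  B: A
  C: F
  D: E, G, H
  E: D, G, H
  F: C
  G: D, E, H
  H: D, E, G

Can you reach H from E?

Yes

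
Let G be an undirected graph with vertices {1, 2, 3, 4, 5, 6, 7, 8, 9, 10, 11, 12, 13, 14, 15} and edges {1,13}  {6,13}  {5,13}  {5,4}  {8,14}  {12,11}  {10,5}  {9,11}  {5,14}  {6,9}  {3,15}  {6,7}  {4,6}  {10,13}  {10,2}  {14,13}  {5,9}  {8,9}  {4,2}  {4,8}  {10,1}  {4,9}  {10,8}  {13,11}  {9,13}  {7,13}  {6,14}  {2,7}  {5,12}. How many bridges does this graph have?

The edges on the cycle 5-4-6-7-13-5 are not bridges since each lies on that cycle.
But removing 3—15 disconnects 3 from 15 — this is a bridge.

1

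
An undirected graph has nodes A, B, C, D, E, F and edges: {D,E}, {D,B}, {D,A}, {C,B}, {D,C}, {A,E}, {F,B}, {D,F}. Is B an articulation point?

Deleting B leaves 1 component (was 1) (its neighbors C, D, F remain connected to each other), so B is not a cut vertex.

No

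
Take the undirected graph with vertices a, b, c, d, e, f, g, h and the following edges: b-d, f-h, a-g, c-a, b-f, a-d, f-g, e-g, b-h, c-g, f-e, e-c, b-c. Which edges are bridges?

The edges on the cycle b-f-e-c-a-d-b are not bridges since each lies on that cycle.
Every edge lies on some cycle, so there are no bridges.

none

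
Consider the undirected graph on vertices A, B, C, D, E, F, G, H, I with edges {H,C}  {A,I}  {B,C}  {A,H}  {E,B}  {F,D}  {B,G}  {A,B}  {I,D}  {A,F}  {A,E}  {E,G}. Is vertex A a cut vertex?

Deleting A raises the number of components from 1 to 2, so A is a cut vertex.

Yes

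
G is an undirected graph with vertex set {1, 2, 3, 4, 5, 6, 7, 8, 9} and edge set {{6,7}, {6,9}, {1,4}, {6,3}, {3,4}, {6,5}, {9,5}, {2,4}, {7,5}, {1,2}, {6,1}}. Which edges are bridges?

none

The edges on the cycle 1-2-4-1 are not bridges since each lies on that cycle.
Every edge lies on some cycle, so there are no bridges.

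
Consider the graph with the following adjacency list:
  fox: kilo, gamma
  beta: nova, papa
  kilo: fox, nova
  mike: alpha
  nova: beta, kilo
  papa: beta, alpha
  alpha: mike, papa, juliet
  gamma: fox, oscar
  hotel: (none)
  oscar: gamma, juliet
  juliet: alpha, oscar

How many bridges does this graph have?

1

The edges on the cycle nova-beta-papa-alpha-juliet-oscar-gamma-fox-kilo-nova are not bridges since each lies on that cycle.
But removing mike-alpha disconnects mike from alpha — this is a bridge.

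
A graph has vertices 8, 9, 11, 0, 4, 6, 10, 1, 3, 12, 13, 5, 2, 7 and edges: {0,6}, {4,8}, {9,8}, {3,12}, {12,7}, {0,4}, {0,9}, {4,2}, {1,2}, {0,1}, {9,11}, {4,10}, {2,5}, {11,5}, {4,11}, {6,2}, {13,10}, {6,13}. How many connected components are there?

2

Starting from 3 we can reach 3, 7, 12. That is one component of size 3.
Starting from 0 we can reach 0, 1, 2, 4, 5, 6, 8, 9, 10, 11, 13. That is one component of size 11.
Total: 2 components.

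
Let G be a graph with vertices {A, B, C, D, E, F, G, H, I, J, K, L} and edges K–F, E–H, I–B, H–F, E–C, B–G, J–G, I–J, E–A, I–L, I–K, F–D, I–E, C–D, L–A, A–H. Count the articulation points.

1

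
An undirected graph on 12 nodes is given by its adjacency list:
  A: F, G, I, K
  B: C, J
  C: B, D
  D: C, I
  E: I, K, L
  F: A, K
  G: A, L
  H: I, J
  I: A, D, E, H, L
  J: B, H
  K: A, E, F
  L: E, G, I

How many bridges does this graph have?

0

The edges on the cycle I-D-C-B-J-H-I are not bridges since each lies on that cycle.
Every edge lies on some cycle, so there are no bridges.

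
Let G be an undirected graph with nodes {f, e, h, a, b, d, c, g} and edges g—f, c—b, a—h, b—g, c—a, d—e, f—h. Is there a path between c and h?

Yes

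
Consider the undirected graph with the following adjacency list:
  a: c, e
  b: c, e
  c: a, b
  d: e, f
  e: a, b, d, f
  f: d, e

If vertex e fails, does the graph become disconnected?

Yes

Deleting e raises the number of components from 1 to 2, so e is a cut vertex.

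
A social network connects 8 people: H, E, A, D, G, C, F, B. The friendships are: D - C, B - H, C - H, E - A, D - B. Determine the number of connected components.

F is isolated — a component by itself.
G is isolated — a component by itself.
Starting from A we can reach A, E. That is one component of size 2.
Starting from B we can reach B, C, D, H. That is one component of size 4.
Total: 4 components.

4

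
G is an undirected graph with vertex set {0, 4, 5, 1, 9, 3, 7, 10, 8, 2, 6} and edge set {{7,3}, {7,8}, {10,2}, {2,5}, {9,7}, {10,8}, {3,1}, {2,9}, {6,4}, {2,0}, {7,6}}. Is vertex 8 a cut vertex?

Deleting 8 leaves 1 component (was 1) (its neighbors 7, 10 remain connected to each other), so 8 is not a cut vertex.

No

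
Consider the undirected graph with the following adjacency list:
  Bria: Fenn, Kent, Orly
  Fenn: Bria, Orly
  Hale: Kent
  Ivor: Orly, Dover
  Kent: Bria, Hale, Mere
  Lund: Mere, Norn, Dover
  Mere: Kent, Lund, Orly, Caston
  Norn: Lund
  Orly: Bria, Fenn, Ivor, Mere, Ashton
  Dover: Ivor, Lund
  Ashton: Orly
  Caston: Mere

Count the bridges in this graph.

4

The edges on the cycle Ivor-Orly-Bria-Kent-Mere-Lund-Dover-Ivor are not bridges since each lies on that cycle.
But removing Norn-Lund disconnects Norn from Lund; removing Kent-Hale disconnects Kent from Hale; removing Orly-Ashton disconnects Orly from Ashton; removing Caston-Mere disconnects Caston from Mere — these are bridges.
That makes 4 bridges.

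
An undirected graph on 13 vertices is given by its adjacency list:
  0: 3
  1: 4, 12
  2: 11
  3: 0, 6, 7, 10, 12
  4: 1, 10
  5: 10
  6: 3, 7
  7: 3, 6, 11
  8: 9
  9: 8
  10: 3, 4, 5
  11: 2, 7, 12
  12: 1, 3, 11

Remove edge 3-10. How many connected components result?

2

3 and 10 are still connected via 3-12-1-4-10, so the component count stays at 2.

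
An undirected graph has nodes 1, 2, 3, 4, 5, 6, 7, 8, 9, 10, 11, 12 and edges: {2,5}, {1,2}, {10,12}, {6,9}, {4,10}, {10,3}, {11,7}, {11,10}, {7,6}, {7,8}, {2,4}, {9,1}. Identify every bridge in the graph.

The edges on the cycle 11-7-6-9-1-2-4-10-11 are not bridges since each lies on that cycle.
But removing 5 - 2 disconnects 5 from 2; removing 12 - 10 disconnects 12 from 10; removing 7 - 8 disconnects 7 from 8; removing 3 - 10 disconnects 3 from 10 — these are bridges.

10-12, 10-3, 2-5, 7-8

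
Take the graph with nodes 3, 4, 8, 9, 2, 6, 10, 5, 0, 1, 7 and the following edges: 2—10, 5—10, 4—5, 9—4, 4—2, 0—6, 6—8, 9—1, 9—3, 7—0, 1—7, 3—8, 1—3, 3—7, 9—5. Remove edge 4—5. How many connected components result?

1

4 and 5 are still connected via 4-9-5, so the component count stays at 1.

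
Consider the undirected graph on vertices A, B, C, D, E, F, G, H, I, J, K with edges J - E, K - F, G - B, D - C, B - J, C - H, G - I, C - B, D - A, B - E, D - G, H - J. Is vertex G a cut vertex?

Deleting G raises the number of components from 2 to 3, so G is a cut vertex.

Yes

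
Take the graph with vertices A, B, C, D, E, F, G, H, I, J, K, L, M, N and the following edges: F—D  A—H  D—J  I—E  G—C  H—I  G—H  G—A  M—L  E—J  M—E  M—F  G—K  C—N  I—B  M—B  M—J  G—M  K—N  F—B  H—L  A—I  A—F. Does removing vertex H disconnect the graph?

Deleting H leaves 1 component (was 1) (its neighbors A, G, I, L remain connected to each other), so H is not a cut vertex.

No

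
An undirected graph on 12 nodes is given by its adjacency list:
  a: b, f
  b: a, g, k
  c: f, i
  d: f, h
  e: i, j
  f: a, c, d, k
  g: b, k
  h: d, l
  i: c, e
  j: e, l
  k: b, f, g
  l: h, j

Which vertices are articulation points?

f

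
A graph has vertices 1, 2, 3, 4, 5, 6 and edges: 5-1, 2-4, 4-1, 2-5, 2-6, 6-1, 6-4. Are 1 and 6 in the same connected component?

From 1 we can reach 1, 2, 4, 5, 6, which includes 6.

Yes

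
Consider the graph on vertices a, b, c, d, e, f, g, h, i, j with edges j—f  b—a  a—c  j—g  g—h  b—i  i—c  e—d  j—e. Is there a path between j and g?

Yes

From j we can reach d, e, f, g, h, j, which includes g.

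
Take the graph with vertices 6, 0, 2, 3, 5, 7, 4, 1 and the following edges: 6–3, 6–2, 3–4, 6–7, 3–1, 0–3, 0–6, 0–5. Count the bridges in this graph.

5

The edges on the cycle 0-6-3-0 are not bridges since each lies on that cycle.
But removing 6–2 disconnects 6 from 2; removing 3–4 disconnects 3 from 4; removing 3–1 disconnects 3 from 1; removing 0–5 disconnects 0 from 5 — these are bridges.
In total 5 edges are bridges.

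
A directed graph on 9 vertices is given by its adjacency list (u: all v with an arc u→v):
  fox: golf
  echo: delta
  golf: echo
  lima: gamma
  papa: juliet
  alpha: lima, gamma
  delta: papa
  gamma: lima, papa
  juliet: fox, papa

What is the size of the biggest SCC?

6

{fox, echo, golf, papa, delta, juliet} are all mutually reachable — one SCC of size 6.
{lima, gamma} are all mutually reachable — one SCC of size 2.
{alpha} is an SCC by itself.
The largest has 6 vertices.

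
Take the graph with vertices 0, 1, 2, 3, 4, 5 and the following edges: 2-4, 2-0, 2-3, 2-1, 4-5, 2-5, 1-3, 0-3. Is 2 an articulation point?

Deleting 2 raises the number of components from 1 to 2, so 2 is a cut vertex.

Yes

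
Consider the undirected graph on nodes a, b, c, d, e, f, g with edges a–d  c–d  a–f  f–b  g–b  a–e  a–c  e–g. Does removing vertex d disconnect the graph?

No

Deleting d leaves 1 component (was 1) (its neighbors a, c remain connected to each other), so d is not a cut vertex.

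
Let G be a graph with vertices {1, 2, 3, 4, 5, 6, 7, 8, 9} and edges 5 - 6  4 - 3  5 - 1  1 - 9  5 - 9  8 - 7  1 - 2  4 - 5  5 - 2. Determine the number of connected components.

Starting from 7 we can reach 7, 8. That is one component of size 2.
Starting from 1 we can reach 1, 2, 3, 4, 5, 6, 9. That is one component of size 7.
Total: 2 components.

2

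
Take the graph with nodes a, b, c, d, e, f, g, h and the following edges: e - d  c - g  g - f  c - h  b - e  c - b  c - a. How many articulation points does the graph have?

Removing b increases the component count from 1 to 2, so b is a cut vertex.
Removing c increases the component count from 1 to 4, so c is a cut vertex.
Removing e increases the component count from 1 to 2, so e is a cut vertex.
Likewise g is a cut vertex.
By contrast removing d leaves 1 component; it is not a cut vertex. No other vertex is a cut vertex either.

4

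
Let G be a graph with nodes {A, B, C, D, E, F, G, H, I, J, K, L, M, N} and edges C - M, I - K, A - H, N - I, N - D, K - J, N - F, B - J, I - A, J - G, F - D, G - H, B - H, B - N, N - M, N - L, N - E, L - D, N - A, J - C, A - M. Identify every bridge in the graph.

The edges on the cycle N-L-D-N are not bridges since each lies on that cycle.
But removing E - N disconnects E from N — this is a bridge.

E-N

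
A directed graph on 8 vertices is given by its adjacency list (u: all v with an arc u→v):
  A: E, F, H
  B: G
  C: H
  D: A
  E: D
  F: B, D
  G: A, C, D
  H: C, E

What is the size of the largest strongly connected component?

{A, B, C, D, E, F, G, H} are all mutually reachable — one SCC of size 8.
The largest has 8 vertices.

8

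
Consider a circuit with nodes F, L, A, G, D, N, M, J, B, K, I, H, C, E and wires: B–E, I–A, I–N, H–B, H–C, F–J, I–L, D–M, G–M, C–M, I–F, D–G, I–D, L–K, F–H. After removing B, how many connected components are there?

With B gone, the remaining components are: {E}; {A, C, D, F, G, H, I, J, K, L, M, N}.
That is 2 components.

2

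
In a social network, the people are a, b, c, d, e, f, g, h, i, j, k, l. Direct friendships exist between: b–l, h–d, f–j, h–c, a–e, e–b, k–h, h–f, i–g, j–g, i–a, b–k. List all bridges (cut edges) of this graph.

The edges on the cycle i-a-e-b-k-h-f-j-g-i are not bridges since each lies on that cycle.
But removing l–b disconnects l from b; removing c–h disconnects c from h; removing d–h disconnects d from h — these are bridges.

b-l, c-h, d-h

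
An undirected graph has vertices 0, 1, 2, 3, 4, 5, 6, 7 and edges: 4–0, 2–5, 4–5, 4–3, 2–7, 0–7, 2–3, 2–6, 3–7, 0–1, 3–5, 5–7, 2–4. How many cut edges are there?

The edges on the cycle 2-4-0-7-3-2 are not bridges since each lies on that cycle.
But removing 6–2 disconnects 6 from 2; removing 1–0 disconnects 1 from 0 — these are bridges.
That makes 2 bridges.

2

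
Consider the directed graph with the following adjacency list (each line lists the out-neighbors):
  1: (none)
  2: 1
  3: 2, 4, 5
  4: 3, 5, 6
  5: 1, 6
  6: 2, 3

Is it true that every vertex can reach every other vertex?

No

There is no directed path from 2 to 5, so the graph is not strongly connected.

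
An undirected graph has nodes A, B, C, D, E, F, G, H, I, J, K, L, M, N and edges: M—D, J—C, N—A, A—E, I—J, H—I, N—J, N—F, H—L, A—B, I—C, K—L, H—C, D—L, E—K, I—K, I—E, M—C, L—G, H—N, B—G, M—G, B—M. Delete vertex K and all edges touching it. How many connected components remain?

With K gone, the remaining components are: {A, B, C, D, E, F, G, H, I, J, L, M, N}.
That is 1 component.

1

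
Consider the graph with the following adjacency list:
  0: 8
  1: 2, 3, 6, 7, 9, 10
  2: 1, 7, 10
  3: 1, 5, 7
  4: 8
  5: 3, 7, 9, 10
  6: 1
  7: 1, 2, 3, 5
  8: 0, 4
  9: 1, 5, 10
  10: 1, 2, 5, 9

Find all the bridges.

0-8, 1-6, 4-8

The edges on the cycle 3-7-5-3 are not bridges since each lies on that cycle.
But removing 1-6 disconnects 1 from 6; removing 4-8 disconnects 4 from 8; removing 8-0 disconnects 8 from 0 — these are bridges.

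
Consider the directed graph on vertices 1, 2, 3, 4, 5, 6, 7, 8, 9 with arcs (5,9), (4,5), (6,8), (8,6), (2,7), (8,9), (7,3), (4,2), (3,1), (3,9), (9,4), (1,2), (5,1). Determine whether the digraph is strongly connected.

No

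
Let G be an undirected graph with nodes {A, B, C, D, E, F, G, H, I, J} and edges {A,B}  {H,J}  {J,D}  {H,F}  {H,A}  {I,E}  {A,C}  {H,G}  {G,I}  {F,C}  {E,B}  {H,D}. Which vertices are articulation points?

Removing H increases the component count from 1 to 2, so H is a cut vertex.
By contrast removing F leaves 1 component; it is not a cut vertex. No other vertex is a cut vertex either.

H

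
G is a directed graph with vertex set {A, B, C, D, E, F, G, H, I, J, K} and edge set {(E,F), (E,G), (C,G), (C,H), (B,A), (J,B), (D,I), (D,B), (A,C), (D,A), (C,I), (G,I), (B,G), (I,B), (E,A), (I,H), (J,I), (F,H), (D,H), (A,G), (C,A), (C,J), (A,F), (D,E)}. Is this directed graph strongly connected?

There is no directed path from C to K, so the graph is not strongly connected.

No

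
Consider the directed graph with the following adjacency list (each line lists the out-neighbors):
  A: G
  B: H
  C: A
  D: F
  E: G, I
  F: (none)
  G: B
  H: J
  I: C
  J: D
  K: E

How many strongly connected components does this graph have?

{E} is an SCC by itself.
{I} is an SCC by itself.
{F} is an SCC by itself.
{D} is an SCC by itself.
{G} is an SCC by itself.
(and 6 more singleton SCCs)
That gives 11 strongly connected components.

11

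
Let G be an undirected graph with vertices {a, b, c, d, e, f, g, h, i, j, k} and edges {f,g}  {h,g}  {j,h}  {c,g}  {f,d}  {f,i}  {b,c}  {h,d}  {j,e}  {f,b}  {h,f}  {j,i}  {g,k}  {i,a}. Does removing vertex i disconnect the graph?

Yes

Deleting i raises the number of components from 1 to 2, so i is a cut vertex.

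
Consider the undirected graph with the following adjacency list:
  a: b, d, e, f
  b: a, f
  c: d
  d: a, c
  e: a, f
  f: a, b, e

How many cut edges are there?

The edges on the cycle e-f-b-a-e are not bridges since each lies on that cycle.
But removing d-c disconnects d from c; removing d-a disconnects d from a — these are bridges.
That makes 2 bridges.

2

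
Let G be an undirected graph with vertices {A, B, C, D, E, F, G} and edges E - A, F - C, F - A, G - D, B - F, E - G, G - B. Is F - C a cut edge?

Removing F - C leaves no path between F and C: the component count goes from 1 to 2. So it is a bridge.

Yes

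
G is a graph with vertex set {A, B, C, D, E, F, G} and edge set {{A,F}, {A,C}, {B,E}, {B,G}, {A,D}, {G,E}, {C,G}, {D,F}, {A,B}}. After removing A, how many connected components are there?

2

With A gone, the remaining components are: {D, F}; {B, C, E, G}.
That is 2 components.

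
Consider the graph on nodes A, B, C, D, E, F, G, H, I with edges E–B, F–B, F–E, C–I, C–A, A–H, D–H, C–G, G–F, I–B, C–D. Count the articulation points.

1

Removing C increases the component count from 1 to 2, so C is a cut vertex.
By contrast removing H leaves 1 component; it is not a cut vertex. No other vertex is a cut vertex either.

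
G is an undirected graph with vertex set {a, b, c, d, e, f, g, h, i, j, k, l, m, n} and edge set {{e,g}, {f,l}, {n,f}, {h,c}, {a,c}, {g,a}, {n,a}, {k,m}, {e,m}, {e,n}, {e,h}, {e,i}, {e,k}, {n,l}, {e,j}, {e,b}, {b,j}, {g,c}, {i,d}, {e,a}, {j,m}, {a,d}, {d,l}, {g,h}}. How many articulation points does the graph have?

Removing e increases the component count from 1 to 2, so e is a cut vertex.
By contrast removing k leaves 1 component; it is not a cut vertex. No other vertex is a cut vertex either.

1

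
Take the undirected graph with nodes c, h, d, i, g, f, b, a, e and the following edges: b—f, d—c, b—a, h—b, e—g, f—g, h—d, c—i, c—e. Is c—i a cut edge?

Yes

Removing c—i leaves no path between c and i: the component count goes from 1 to 2. So it is a bridge.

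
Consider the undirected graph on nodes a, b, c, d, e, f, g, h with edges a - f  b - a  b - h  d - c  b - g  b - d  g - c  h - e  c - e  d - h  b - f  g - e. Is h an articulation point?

No

Deleting h leaves 1 component (was 1) (its neighbors b, d, e remain connected to each other), so h is not a cut vertex.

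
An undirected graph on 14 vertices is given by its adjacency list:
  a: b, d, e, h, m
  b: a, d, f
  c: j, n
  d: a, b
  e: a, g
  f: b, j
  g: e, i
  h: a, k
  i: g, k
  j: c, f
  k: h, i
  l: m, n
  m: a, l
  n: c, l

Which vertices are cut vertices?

a

Removing a increases the component count from 1 to 2, so a is a cut vertex.
By contrast removing d leaves 1 component; it is not a cut vertex. No other vertex is a cut vertex either.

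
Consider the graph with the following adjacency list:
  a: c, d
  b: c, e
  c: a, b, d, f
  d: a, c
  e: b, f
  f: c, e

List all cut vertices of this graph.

c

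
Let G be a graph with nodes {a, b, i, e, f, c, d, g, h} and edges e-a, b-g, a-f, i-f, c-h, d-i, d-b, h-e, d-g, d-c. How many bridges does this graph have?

The edges on the cycle d-b-g-d are not bridges since each lies on that cycle.
Every edge lies on some cycle, so there are no bridges.

0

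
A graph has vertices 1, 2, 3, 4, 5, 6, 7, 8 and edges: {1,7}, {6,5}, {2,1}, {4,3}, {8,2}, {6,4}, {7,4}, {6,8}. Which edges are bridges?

3-4, 5-6

The edges on the cycle 6-8-2-1-7-4-6 are not bridges since each lies on that cycle.
But removing 6–5 disconnects 6 from 5; removing 4–3 disconnects 4 from 3 — these are bridges.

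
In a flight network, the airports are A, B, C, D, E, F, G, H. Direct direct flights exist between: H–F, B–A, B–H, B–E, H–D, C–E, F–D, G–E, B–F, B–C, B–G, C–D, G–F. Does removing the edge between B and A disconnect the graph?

Removing B–A leaves no path between B and A: the component count goes from 1 to 2. So it is a bridge.

Yes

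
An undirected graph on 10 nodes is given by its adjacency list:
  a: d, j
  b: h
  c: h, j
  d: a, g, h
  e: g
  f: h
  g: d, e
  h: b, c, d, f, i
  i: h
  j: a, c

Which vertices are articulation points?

Removing d increases the component count from 1 to 2, so d is a cut vertex.
Removing g increases the component count from 1 to 2, so g is a cut vertex.
Removing h increases the component count from 1 to 4, so h is a cut vertex.
By contrast removing f leaves 1 component; it is not a cut vertex. No other vertex is a cut vertex either.

d, g, h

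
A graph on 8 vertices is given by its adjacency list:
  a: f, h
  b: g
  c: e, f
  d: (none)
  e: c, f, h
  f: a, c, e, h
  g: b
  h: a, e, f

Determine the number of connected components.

3

d is isolated — a component by itself.
Starting from b we can reach b, g. That is one component of size 2.
Starting from a we can reach a, c, e, f, h. That is one component of size 5.
Total: 3 components.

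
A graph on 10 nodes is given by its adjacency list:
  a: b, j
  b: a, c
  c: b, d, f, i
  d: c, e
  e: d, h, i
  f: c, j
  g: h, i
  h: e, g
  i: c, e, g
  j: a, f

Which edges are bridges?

none

The edges on the cycle c-b-a-j-f-c are not bridges since each lies on that cycle.
Every edge lies on some cycle, so there are no bridges.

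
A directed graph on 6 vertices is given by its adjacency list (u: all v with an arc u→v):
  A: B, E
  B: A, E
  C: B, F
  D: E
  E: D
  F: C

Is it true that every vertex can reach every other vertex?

No

There is no directed path from D to F, so the graph is not strongly connected.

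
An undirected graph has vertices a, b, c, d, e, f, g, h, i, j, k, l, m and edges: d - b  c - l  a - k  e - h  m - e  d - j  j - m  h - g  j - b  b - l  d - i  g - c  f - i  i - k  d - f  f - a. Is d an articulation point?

Deleting d raises the number of components from 1 to 2, so d is a cut vertex.

Yes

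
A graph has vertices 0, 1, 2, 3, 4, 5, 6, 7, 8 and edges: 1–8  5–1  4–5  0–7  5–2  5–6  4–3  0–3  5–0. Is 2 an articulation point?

No

Deleting 2 leaves 1 component (was 1), so 2 is not a cut vertex.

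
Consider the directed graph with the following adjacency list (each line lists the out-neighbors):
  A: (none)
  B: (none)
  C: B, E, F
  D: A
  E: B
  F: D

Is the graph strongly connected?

No

There is no directed path from E to C, so the graph is not strongly connected.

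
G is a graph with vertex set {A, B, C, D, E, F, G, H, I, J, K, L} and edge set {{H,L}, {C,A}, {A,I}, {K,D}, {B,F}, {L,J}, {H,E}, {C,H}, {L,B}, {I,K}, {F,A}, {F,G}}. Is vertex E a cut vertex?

No

Deleting E leaves 1 component (was 1), so E is not a cut vertex.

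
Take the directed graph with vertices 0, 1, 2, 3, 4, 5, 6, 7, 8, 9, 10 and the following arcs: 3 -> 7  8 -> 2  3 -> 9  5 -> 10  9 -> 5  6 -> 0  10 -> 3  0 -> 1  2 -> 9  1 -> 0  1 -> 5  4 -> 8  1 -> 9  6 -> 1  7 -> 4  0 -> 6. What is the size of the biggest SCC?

8

{2, 3, 4, 5, 7, 8, 9, 10} are all mutually reachable — one SCC of size 8.
{0, 1, 6} are all mutually reachable — one SCC of size 3.
The largest has 8 vertices.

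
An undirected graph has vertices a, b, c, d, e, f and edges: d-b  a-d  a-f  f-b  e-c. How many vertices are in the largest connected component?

4

Starting from c we can reach c, e. That is one component of size 2.
Starting from a we can reach a, b, d, f. That is one component of size 4.
The largest has 4 vertices.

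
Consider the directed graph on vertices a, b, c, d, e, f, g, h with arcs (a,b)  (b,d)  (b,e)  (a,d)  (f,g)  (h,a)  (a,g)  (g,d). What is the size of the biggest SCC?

1

{e} is an SCC by itself.
{d} is an SCC by itself.
{h} is an SCC by itself.
{b} is an SCC by itself.
{g} is an SCC by itself.
(and 3 more singleton SCCs)
The largest has 1 vertex.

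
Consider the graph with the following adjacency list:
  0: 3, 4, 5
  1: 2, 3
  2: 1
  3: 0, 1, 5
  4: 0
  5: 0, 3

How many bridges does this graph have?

The edges on the cycle 0-5-3-0 are not bridges since each lies on that cycle.
But removing 1-2 disconnects 1 from 2; removing 3-1 disconnects 3 from 1; removing 0-4 disconnects 0 from 4 — these are bridges.
That makes 3 bridges.

3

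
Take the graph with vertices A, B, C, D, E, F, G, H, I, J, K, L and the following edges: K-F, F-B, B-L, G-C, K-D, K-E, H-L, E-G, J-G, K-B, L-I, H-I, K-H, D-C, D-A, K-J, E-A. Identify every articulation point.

K

Removing K increases the component count from 1 to 2, so K is a cut vertex.
By contrast removing L leaves 1 component; it is not a cut vertex. No other vertex is a cut vertex either.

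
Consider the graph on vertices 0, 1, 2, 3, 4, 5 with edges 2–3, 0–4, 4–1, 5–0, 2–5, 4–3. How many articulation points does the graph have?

Removing 4 increases the component count from 1 to 2, so 4 is a cut vertex.
By contrast removing 0 leaves 1 component; it is not a cut vertex. No other vertex is a cut vertex either.

1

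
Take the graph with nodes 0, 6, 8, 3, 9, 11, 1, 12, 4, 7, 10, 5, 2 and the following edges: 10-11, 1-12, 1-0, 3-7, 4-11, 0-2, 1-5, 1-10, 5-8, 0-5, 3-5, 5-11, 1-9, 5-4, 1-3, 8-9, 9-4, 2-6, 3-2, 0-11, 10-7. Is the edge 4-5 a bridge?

After removing 4-5, the path 4-11-5 still connects them, so the edge is not a bridge.

No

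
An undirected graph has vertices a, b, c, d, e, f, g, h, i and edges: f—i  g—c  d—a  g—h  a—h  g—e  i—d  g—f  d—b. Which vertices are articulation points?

d, g

Removing d increases the component count from 1 to 2, so d is a cut vertex.
Removing g increases the component count from 1 to 3, so g is a cut vertex.
By contrast removing b leaves 1 component; it is not a cut vertex. No other vertex is a cut vertex either.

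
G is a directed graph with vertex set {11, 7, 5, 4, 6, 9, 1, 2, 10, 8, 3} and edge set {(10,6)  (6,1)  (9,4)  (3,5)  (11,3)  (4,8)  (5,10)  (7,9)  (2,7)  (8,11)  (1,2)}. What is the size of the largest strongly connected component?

{1, 2, 3, 4, 5, 6, 7, 8, 9, 10, 11} are all mutually reachable — one SCC of size 11.
The largest has 11 vertices.

11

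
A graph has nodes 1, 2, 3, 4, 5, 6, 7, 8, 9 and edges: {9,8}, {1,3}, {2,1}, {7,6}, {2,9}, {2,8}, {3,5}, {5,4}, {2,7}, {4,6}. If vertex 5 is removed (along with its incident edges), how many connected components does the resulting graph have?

1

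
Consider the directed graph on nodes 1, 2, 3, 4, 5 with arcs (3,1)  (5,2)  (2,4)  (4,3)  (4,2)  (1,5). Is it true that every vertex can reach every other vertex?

Yes

From 1 we can reach every vertex (1, 2, 3, 4, 5), and every vertex can reach 1 (1, 2, 3, 4, 5). So the whole graph is one strongly connected component.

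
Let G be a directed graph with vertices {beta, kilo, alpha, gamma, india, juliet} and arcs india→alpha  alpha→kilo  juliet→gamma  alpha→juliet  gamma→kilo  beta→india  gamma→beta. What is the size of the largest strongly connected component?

5

{beta, alpha, gamma, india, juliet} are all mutually reachable — one SCC of size 5.
{kilo} is an SCC by itself.
The largest has 5 vertices.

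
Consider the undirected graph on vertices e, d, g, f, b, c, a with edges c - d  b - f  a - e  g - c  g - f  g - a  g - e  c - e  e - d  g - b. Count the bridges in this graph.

The edges on the cycle g-b-f-g are not bridges since each lies on that cycle.
Every edge lies on some cycle, so there are no bridges.

0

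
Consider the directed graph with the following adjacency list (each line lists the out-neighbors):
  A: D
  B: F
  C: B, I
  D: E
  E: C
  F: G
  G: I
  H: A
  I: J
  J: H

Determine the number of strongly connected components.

1

{A, B, C, D, E, F, G, H, I, J} are all mutually reachable — one SCC of size 10.
That gives 1 strongly connected component.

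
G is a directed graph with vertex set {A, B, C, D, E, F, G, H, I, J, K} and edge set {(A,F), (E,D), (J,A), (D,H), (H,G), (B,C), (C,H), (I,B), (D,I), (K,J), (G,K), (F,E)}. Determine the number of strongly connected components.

1

{A, B, C, D, E, F, G, H, I, J, K} are all mutually reachable — one SCC of size 11.
That gives 1 strongly connected component.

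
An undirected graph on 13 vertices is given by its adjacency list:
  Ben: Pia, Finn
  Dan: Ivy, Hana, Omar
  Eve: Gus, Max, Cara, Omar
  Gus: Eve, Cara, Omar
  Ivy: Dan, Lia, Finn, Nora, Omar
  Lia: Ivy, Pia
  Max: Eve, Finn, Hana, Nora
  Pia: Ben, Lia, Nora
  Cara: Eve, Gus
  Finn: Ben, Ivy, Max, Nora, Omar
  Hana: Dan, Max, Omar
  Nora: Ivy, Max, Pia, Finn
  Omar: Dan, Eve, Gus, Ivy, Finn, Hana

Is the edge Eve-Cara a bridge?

No

After removing Eve-Cara, the path Eve-Gus-Cara still connects them, so the edge is not a bridge.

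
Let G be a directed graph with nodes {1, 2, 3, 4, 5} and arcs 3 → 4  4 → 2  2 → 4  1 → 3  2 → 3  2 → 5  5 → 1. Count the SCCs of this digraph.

{1, 2, 3, 4, 5} are all mutually reachable — one SCC of size 5.
That gives 1 strongly connected component.

1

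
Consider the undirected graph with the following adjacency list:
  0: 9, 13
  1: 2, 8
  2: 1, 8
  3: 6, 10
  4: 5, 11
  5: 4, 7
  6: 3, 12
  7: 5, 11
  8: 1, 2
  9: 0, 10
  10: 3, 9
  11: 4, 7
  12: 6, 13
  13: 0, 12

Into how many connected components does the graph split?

Starting from 1 we can reach 1, 2, 8. That is one component of size 3.
Starting from 4 we can reach 4, 5, 7, 11. That is one component of size 4.
Starting from 0 we can reach 0, 3, 6, 9, 10, 12, 13. That is one component of size 7.
Total: 3 components.

3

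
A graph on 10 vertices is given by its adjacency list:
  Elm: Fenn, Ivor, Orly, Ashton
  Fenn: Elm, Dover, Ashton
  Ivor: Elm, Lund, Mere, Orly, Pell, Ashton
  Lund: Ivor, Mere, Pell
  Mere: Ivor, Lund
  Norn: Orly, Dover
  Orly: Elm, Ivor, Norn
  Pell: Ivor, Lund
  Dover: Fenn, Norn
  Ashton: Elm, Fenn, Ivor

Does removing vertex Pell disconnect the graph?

Deleting Pell leaves 1 component (was 1) (its neighbors Ivor, Lund remain connected to each other), so Pell is not a cut vertex.

No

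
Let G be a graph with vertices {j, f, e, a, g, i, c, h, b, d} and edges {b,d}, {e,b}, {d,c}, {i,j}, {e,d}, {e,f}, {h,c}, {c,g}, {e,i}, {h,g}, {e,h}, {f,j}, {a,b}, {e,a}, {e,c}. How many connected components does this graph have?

1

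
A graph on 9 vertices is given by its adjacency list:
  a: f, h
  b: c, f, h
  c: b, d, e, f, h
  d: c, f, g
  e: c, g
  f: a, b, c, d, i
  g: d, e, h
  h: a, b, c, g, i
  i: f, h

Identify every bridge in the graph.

none

The edges on the cycle c-b-h-i-f-c are not bridges since each lies on that cycle.
Every edge lies on some cycle, so there are no bridges.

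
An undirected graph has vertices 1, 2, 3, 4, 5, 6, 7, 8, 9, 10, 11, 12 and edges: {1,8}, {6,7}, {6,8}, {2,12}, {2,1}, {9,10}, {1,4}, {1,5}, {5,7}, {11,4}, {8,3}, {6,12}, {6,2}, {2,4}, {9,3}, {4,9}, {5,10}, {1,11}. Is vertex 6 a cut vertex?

No

Deleting 6 leaves 1 component (was 1) (its neighbors 2, 7, 8, 12 remain connected to each other), so 6 is not a cut vertex.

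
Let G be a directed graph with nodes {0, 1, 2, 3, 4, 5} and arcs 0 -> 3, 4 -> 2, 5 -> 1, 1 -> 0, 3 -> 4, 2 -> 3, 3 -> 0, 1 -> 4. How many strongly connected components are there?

{0, 2, 3, 4} are all mutually reachable — one SCC of size 4.
{5} is an SCC by itself.
{1} is an SCC by itself.
That gives 3 strongly connected components.

3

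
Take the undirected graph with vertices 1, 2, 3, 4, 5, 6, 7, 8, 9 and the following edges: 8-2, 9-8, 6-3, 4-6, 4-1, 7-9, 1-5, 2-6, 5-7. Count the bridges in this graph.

The edges on the cycle 4-1-5-7-9-8-2-6-4 are not bridges since each lies on that cycle.
But removing 3-6 disconnects 3 from 6 — this is a bridge.

1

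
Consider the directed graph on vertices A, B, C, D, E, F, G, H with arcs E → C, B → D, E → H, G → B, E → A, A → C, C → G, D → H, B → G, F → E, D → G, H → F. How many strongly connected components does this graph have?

1

{A, B, C, D, E, F, G, H} are all mutually reachable — one SCC of size 8.
That gives 1 strongly connected component.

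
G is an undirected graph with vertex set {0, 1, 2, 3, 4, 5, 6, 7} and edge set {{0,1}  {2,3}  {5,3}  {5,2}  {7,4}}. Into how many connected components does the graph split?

4

6 is isolated — a component by itself.
Starting from 4 we can reach 4, 7. That is one component of size 2.
Starting from 0 we can reach 0, 1. That is one component of size 2.
Starting from 2 we can reach 2, 3, 5. That is one component of size 3.
Total: 4 components.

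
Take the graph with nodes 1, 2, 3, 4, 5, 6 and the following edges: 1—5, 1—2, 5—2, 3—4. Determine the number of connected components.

6 is isolated — a component by itself.
Starting from 3 we can reach 3, 4. That is one component of size 2.
Starting from 1 we can reach 1, 2, 5. That is one component of size 3.
Total: 3 components.

3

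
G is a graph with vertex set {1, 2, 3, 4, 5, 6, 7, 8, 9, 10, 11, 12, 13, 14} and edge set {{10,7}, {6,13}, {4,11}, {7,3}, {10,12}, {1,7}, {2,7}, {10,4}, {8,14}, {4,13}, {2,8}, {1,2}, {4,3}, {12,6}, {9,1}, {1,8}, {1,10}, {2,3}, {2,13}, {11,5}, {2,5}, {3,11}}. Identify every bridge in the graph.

The edges on the cycle 1-2-5-11-4-10-1 are not bridges since each lies on that cycle.
But removing 8—14 disconnects 8 from 14; removing 9—1 disconnects 9 from 1 — these are bridges.

1-9, 14-8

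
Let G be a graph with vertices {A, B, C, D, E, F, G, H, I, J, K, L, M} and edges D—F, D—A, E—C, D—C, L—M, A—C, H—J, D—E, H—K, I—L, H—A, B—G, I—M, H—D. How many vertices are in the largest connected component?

Starting from B we can reach B, G. That is one component of size 2.
Starting from I we can reach I, L, M. That is one component of size 3.
Starting from A we can reach A, C, D, E, F, H, J, K. That is one component of size 8.
The largest has 8 vertices.

8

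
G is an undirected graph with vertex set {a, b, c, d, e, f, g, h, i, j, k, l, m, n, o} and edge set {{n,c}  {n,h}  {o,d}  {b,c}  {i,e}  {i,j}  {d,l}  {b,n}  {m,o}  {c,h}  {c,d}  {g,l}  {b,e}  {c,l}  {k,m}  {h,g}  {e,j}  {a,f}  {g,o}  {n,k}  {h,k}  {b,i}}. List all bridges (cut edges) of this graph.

The edges on the cycle b-i-j-e-b are not bridges since each lies on that cycle.
But removing a—f disconnects a from f — this is a bridge.

a-f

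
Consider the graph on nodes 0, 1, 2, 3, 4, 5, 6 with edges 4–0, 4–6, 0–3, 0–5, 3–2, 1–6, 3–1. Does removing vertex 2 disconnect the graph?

Deleting 2 leaves 1 component (was 1), so 2 is not a cut vertex.

No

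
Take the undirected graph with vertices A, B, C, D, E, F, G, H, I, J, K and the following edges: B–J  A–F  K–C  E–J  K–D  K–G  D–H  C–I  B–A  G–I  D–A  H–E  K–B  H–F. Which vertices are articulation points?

Removing K increases the component count from 1 to 2, so K is a cut vertex.
By contrast removing A leaves 1 component; it is not a cut vertex. No other vertex is a cut vertex either.

K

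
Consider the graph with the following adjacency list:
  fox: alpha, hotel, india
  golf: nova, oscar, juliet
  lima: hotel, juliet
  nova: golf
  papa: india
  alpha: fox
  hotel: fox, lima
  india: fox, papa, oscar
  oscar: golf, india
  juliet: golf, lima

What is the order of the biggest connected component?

Starting from fox we can reach fox, golf, lima, nova, papa, alpha, hotel, india, oscar, juliet. That is one component of size 10.
The largest has 10 vertices.

10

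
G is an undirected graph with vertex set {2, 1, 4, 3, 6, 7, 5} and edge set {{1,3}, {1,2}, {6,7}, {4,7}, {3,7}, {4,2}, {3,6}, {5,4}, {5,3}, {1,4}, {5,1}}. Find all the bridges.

The edges on the cycle 1-4-2-1 are not bridges since each lies on that cycle.
Every edge lies on some cycle, so there are no bridges.

none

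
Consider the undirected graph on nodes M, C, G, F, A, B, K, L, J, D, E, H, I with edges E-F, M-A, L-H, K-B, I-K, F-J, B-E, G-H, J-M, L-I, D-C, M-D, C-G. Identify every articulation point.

Removing M increases the component count from 1 to 2, so M is a cut vertex.
By contrast removing C leaves 1 component; it is not a cut vertex. No other vertex is a cut vertex either.

M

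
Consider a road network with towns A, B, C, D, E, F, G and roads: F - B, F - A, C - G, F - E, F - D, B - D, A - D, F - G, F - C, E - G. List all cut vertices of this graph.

F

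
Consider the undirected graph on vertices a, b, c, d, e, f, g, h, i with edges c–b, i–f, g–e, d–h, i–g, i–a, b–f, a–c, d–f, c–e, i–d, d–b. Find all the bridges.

The edges on the cycle i-a-c-b-f-d-i are not bridges since each lies on that cycle.
But removing d–h disconnects d from h — this is a bridge.

d-h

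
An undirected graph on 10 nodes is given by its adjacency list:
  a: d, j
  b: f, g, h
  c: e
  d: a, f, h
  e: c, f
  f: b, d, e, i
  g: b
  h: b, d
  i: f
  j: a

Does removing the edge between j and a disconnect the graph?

Removing j-a leaves no path between j and a: the component count goes from 1 to 2. So it is a bridge.

Yes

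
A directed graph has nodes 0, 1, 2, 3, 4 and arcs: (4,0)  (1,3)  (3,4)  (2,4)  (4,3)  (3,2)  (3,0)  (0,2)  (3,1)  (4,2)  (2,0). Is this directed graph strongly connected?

Yes

From 1 we can reach every vertex (0, 1, 2, 3, 4), and every vertex can reach 1 (0, 1, 2, 3, 4). So the whole graph is one strongly connected component.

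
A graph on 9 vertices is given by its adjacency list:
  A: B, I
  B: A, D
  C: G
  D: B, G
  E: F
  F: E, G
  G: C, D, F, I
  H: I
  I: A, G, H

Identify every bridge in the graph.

The edges on the cycle D-B-A-I-G-D are not bridges since each lies on that cycle.
But removing G-C disconnects G from C; removing I-H disconnects I from H; removing E-F disconnects E from F; removing G-F disconnects G from F — these are bridges.

C-G, E-F, F-G, H-I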